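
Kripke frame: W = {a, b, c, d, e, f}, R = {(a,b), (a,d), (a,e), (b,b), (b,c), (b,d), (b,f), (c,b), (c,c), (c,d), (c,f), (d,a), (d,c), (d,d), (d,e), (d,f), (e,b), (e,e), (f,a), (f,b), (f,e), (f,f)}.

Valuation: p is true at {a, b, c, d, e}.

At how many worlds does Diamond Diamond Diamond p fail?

a: successors {b, d, e}; Diamond Diamond p there: b:T, d:T, e:T. ✓
b: successors {b, c, d, f}; Diamond Diamond p there: b:T, c:T, d:T, f:T. ✓
c: successors {b, c, d, f}; Diamond Diamond p there: b:T, c:T, d:T, f:T. ✓
d: successors {a, c, d, e, f}; Diamond Diamond p there: a:T, c:T, d:T, e:T, f:T. ✓
e: successors {b, e}; Diamond Diamond p there: b:T, e:T. ✓
f: successors {a, b, e, f}; Diamond Diamond p there: a:T, b:T, e:T, f:T. ✓
Satisfying worlds: {a, b, c, d, e, f}.
So Diamond Diamond Diamond p fails at the other 0 worlds.

0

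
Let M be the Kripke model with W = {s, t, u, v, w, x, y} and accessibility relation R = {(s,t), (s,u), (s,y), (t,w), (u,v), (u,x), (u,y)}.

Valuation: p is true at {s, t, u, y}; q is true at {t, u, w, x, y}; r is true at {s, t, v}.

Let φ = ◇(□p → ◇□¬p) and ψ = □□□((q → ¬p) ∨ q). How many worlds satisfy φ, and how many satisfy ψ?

1 and 7

For ◇(□p → ◇□¬p):
s: successors {t, u, y}; □p → ◇□¬p there: t:T, u:T, y:F. ✓
t: successors {w}; □p → ◇□¬p there: w:F. ✗
u: successors {v, x, y}; □p → ◇□¬p there: v:F, x:F, y:F. ✗
v: no successors, so ◇(□p → ◇□¬p) fails. ✗
w: no successors, so ◇(□p → ◇□¬p) fails. ✗
x: no successors, so ◇(□p → ◇□¬p) fails. ✗
y: no successors, so ◇(□p → ◇□¬p) fails. ✗
— 1 world.
For □□□((q → ¬p) ∨ q):
s: successors {t, u, y}; □□((q → ¬p) ∨ q) there: t:T, u:T, y:T. ✓
t: successors {w}; □□((q → ¬p) ∨ q) there: w:T. ✓
u: successors {v, x, y}; □□((q → ¬p) ∨ q) there: v:T, x:T, y:T. ✓
v: no successors, so □□□((q → ¬p) ∨ q) holds vacuously. ✓
w: no successors, so □□□((q → ¬p) ∨ q) holds vacuously. ✓
x: no successors, so □□□((q → ¬p) ∨ q) holds vacuously. ✓
y: no successors, so □□□((q → ¬p) ∨ q) holds vacuously. ✓
— 7 worlds.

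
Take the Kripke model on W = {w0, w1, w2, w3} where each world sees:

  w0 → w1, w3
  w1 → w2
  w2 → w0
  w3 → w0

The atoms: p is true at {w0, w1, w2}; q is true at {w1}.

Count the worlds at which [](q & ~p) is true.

0

w0: successors {w1, w3}; q & ~p there: w1:F, w3:F. ✗
w1: successors {w2}; q & ~p there: w2:F. ✗
w2: successors {w0}; q & ~p there: w0:F. ✗
w3: successors {w0}; q & ~p there: w0:F. ✗
Satisfying worlds: ∅.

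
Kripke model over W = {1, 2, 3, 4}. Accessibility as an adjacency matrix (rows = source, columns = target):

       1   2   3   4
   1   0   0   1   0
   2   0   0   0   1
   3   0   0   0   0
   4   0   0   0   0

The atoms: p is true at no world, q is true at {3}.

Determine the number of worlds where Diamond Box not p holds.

2

1: successors {3}; Box not p there: 3:T. ✓
2: successors {4}; Box not p there: 4:T. ✓
3: no successors, so Diamond Box not p fails. ✗
4: no successors, so Diamond Box not p fails. ✗
Satisfying worlds: {1, 2}.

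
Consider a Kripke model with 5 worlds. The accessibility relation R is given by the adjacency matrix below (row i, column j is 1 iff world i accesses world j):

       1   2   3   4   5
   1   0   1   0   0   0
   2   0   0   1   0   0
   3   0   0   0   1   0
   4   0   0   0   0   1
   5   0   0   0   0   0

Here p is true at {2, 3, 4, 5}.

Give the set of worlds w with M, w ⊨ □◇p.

1: successors {2}; ◇p there: 2:T. ✓
2: successors {3}; ◇p there: 3:T. ✓
3: successors {4}; ◇p there: 4:T. ✓
4: successors {5}; ◇p there: 5:F. ✗
5: no successors, so □◇p holds vacuously. ✓

{1, 2, 3, 5}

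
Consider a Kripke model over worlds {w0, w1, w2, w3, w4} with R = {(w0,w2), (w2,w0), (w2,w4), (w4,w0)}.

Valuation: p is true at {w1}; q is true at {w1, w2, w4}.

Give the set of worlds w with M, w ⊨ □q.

w0: successors {w2}; q there: w2:T. ✓
w1: no successors, so □q holds vacuously. ✓
w2: successors {w0, w4}; q there: w0:F, w4:T. ✗
w3: no successors, so □q holds vacuously. ✓
w4: successors {w0}; q there: w0:F. ✗

{w0, w1, w3}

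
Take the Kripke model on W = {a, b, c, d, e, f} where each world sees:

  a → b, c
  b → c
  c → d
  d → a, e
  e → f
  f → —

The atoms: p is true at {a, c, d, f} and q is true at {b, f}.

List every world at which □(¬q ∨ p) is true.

a: successors {b, c}; ¬q ∨ p there: b:F, c:T. ✗
b: successors {c}; ¬q ∨ p there: c:T. ✓
c: successors {d}; ¬q ∨ p there: d:T. ✓
d: successors {a, e}; ¬q ∨ p there: a:T, e:T. ✓
e: successors {f}; ¬q ∨ p there: f:T. ✓
f: no successors, so □(¬q ∨ p) holds vacuously. ✓

{b, c, d, e, f}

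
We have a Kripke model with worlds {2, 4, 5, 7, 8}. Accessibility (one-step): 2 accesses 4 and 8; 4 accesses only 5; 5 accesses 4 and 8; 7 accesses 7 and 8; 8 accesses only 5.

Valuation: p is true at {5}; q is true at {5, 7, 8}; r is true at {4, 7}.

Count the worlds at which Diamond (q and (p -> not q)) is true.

3

2: successors {4, 8}; q and (p -> not q) there: 4:F, 8:T. ✓
4: successors {5}; q and (p -> not q) there: 5:F. ✗
5: successors {4, 8}; q and (p -> not q) there: 4:F, 8:T. ✓
7: successors {7, 8}; q and (p -> not q) there: 7:T, 8:T. ✓
8: successors {5}; q and (p -> not q) there: 5:F. ✗
Satisfying worlds: {2, 5, 7}.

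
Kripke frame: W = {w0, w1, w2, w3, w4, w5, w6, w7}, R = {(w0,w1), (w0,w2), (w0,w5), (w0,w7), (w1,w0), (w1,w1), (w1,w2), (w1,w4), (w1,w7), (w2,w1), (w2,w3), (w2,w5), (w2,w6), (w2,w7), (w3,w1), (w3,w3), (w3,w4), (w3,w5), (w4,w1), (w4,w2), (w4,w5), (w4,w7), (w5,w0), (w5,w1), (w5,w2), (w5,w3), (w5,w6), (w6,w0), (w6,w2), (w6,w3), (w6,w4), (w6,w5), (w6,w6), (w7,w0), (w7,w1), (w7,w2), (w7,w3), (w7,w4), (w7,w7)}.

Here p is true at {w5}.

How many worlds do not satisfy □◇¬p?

w0: successors {w1, w2, w5, w7}; ◇¬p there: w1:T, w2:T, w5:T, w7:T. ✓
w1: successors {w0, w1, w2, w4, w7}; ◇¬p there: w0:T, w1:T, w2:T, w4:T, w7:T. ✓
w2: successors {w1, w3, w5, w6, w7}; ◇¬p there: w1:T, w3:T, w5:T, w6:T, w7:T. ✓
w3: successors {w1, w3, w4, w5}; ◇¬p there: w1:T, w3:T, w4:T, w5:T. ✓
w4: successors {w1, w2, w5, w7}; ◇¬p there: w1:T, w2:T, w5:T, w7:T. ✓
w5: successors {w0, w1, w2, w3, w6}; ◇¬p there: w0:T, w1:T, w2:T, w3:T, w6:T. ✓
w6: successors {w0, w2, w3, w4, w5, w6}; ◇¬p there: w0:T, w2:T, w3:T, w4:T, w5:T, w6:T. ✓
w7: successors {w0, w1, w2, w3, w4, w7}; ◇¬p there: w0:T, w1:T, w2:T, w3:T, w4:T, w7:T. ✓
Satisfying worlds: {w0, w1, w2, w3, w4, w5, w6, w7}.
So □◇¬p fails at the other 0 worlds.

0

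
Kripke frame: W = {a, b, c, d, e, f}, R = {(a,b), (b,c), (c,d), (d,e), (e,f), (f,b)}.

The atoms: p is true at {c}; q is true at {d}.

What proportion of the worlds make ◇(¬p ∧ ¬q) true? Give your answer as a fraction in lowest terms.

a: successors {b}; ¬p ∧ ¬q there: b:T. ✓
b: successors {c}; ¬p ∧ ¬q there: c:F. ✗
c: successors {d}; ¬p ∧ ¬q there: d:F. ✗
d: successors {e}; ¬p ∧ ¬q there: e:T. ✓
e: successors {f}; ¬p ∧ ¬q there: f:T. ✓
f: successors {b}; ¬p ∧ ¬q there: b:T. ✓
That's 4 of 6 worlds, so 4/6 = 2/3.

2/3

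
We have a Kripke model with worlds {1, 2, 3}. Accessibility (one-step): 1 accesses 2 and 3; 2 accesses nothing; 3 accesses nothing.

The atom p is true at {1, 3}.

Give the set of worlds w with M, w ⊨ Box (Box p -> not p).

1: successors {2, 3}; Box p -> not p there: 2:T, 3:F. ✗
2: no successors, so Box (Box p -> not p) holds vacuously. ✓
3: no successors, so Box (Box p -> not p) holds vacuously. ✓

{2, 3}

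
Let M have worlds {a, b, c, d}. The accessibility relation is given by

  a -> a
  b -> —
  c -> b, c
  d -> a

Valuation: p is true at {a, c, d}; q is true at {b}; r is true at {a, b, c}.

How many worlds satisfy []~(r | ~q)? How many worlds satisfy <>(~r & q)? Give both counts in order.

For []~(r | ~q):
a: successors {a}; ~(r | ~q) there: a:F. ✗
b: no successors, so []~(r | ~q) holds vacuously. ✓
c: successors {b, c}; ~(r | ~q) there: b:F, c:F. ✗
d: successors {a}; ~(r | ~q) there: a:F. ✗
— 1 world.
For <>(~r & q):
a: successors {a}; ~r & q there: a:F. ✗
b: no successors, so <>(~r & q) fails. ✗
c: successors {b, c}; ~r & q there: b:F, c:F. ✗
d: successors {a}; ~r & q there: a:F. ✗
— 0 worlds.

1 and 0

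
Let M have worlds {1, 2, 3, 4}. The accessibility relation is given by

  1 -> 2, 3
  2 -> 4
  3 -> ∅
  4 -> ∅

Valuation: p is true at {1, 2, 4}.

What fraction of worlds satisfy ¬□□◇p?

1: □□◇p is F. ✓
2: □□◇p is T. ✗
3: □□◇p is T. ✗
4: □□◇p is T. ✗
That's 1 of 4 worlds, so 1/4.

1/4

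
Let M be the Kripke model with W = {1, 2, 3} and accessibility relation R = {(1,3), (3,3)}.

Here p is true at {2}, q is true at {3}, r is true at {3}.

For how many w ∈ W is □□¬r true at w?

1

1: successors {3}; □¬r there: 3:F. ✗
2: no successors, so □□¬r holds vacuously. ✓
3: successors {3}; □¬r there: 3:F. ✗
Satisfying worlds: {2}.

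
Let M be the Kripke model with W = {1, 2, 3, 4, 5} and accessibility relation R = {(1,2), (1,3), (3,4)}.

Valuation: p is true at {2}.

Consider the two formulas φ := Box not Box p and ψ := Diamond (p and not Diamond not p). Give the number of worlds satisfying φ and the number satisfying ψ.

3 and 1

For Box not Box p:
1: successors {2, 3}; not Box p there: 2:F, 3:T. ✗
2: no successors, so Box not Box p holds vacuously. ✓
3: successors {4}; not Box p there: 4:F. ✗
4: no successors, so Box not Box p holds vacuously. ✓
5: no successors, so Box not Box p holds vacuously. ✓
— 3 worlds.
For Diamond (p and not Diamond not p):
1: successors {2, 3}; p and not Diamond not p there: 2:T, 3:F. ✓
2: no successors, so Diamond (p and not Diamond not p) fails. ✗
3: successors {4}; p and not Diamond not p there: 4:F. ✗
4: no successors, so Diamond (p and not Diamond not p) fails. ✗
5: no successors, so Diamond (p and not Diamond not p) fails. ✗
— 1 world.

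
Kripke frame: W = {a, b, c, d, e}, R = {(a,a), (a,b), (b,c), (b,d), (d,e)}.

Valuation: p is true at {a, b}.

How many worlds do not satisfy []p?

2

a: successors {a, b}; p there: a:T, b:T. ✓
b: successors {c, d}; p there: c:F, d:F. ✗
c: no successors, so []p holds vacuously. ✓
d: successors {e}; p there: e:F. ✗
e: no successors, so []p holds vacuously. ✓
Satisfying worlds: {a, c, e}.
So []p fails at the other 2 worlds.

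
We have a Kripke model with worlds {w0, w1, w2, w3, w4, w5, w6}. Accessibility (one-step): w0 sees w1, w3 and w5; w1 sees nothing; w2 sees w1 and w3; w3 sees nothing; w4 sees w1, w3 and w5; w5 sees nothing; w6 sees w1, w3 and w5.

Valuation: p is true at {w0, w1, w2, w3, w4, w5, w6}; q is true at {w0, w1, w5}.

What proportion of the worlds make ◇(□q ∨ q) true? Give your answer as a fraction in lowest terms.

w0: successors {w1, w3, w5}; □q ∨ q there: w1:T, w3:T, w5:T. ✓
w1: no successors, so ◇(□q ∨ q) fails. ✗
w2: successors {w1, w3}; □q ∨ q there: w1:T, w3:T. ✓
w3: no successors, so ◇(□q ∨ q) fails. ✗
w4: successors {w1, w3, w5}; □q ∨ q there: w1:T, w3:T, w5:T. ✓
w5: no successors, so ◇(□q ∨ q) fails. ✗
w6: successors {w1, w3, w5}; □q ∨ q there: w1:T, w3:T, w5:T. ✓
That's 4 of 7 worlds, so 4/7.

4/7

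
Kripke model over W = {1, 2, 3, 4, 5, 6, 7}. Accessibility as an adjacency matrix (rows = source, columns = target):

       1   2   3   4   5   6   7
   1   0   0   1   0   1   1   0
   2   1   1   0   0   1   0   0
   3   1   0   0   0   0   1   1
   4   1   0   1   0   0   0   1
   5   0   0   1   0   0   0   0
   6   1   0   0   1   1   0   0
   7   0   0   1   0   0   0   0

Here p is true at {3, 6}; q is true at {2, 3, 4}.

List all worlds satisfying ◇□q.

1: successors {3, 5, 6}; □q there: 3:F, 5:T, 6:F. ✓
2: successors {1, 2, 5}; □q there: 1:F, 2:F, 5:T. ✓
3: successors {1, 6, 7}; □q there: 1:F, 6:F, 7:T. ✓
4: successors {1, 3, 7}; □q there: 1:F, 3:F, 7:T. ✓
5: successors {3}; □q there: 3:F. ✗
6: successors {1, 4, 5}; □q there: 1:F, 4:F, 5:T. ✓
7: successors {3}; □q there: 3:F. ✗

{1, 2, 3, 4, 6}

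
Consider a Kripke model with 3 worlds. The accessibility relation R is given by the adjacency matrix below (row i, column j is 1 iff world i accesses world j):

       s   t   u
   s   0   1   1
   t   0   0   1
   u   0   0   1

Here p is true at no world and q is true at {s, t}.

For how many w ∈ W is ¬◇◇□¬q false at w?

s: ◇◇□¬q is T. ✗
t: ◇◇□¬q is T. ✗
u: ◇◇□¬q is T. ✗
Satisfying worlds: ∅.
So ¬◇◇□¬q fails at the other 3 worlds.

3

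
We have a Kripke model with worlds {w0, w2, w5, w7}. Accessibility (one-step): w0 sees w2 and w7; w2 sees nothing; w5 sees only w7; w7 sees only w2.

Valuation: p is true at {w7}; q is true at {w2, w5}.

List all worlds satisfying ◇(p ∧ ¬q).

w0: successors {w2, w7}; p ∧ ¬q there: w2:F, w7:T. ✓
w2: no successors, so ◇(p ∧ ¬q) fails. ✗
w5: successors {w7}; p ∧ ¬q there: w7:T. ✓
w7: successors {w2}; p ∧ ¬q there: w2:F. ✗

{w0, w5}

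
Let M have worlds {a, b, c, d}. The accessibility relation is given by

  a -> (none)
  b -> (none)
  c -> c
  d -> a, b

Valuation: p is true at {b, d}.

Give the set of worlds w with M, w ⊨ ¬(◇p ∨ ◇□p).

a: ◇p ∨ ◇□p is F. ✓
b: ◇p ∨ ◇□p is F. ✓
c: ◇p ∨ ◇□p is F. ✓
d: ◇p ∨ ◇□p is T. ✗

{a, b, c}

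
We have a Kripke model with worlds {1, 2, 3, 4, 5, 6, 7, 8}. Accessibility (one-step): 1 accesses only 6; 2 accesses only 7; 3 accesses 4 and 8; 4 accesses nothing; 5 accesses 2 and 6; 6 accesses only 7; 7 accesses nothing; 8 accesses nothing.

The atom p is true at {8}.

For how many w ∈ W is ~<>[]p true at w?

1: <>[]p is F. ✓
2: <>[]p is T. ✗
3: <>[]p is T. ✗
4: <>[]p is F. ✓
5: <>[]p is F. ✓
6: <>[]p is T. ✗
7: <>[]p is F. ✓
8: <>[]p is F. ✓
Satisfying worlds: {1, 4, 5, 7, 8}.

5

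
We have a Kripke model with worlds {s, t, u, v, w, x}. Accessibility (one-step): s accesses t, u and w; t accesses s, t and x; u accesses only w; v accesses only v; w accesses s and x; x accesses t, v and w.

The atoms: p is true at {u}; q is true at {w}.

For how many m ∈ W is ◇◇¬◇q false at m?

s: successors {t, u, w}; ◇¬◇q there: t:T, u:T, w:F. ✓
t: successors {s, t, x}; ◇¬◇q there: s:T, t:T, x:T. ✓
u: successors {w}; ◇¬◇q there: w:F. ✗
v: successors {v}; ◇¬◇q there: v:T. ✓
w: successors {s, x}; ◇¬◇q there: s:T, x:T. ✓
x: successors {t, v, w}; ◇¬◇q there: t:T, v:T, w:F. ✓
Satisfying worlds: {s, t, v, w, x}.
So ◇◇¬◇q fails at the other 1 world.

1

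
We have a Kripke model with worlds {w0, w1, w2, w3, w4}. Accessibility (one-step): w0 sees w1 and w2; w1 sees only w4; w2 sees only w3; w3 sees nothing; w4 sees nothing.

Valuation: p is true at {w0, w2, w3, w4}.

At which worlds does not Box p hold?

{w0}

w0: Box p is F. ✓
w1: Box p is T. ✗
w2: Box p is T. ✗
w3: Box p is T. ✗
w4: Box p is T. ✗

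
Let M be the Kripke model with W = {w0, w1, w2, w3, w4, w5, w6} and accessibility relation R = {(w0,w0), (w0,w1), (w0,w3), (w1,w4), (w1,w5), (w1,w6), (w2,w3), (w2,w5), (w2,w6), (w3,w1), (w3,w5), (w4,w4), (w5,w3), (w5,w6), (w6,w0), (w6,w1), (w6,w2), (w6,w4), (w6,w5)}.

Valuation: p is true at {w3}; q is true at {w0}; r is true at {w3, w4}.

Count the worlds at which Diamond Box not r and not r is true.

w0: Diamond Box not r is T, not r is T. ✓
w1: Diamond Box not r is F, not r is T. ✗
w2: Diamond Box not r is T, not r is T. ✓
w3: Diamond Box not r is F, not r is F. ✗
w4: Diamond Box not r is F, not r is F. ✗
w5: Diamond Box not r is T, not r is T. ✓
w6: Diamond Box not r is F, not r is T. ✗
Satisfying worlds: {w0, w2, w5}.

3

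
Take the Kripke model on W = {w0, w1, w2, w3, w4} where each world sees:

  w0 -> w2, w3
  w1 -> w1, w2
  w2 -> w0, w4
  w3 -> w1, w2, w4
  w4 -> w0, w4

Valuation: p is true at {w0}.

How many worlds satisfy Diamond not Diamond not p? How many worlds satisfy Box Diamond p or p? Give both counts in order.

0 and 1

For Diamond not Diamond not p:
w0: successors {w2, w3}; not Diamond not p there: w2:F, w3:F. ✗
w1: successors {w1, w2}; not Diamond not p there: w1:F, w2:F. ✗
w2: successors {w0, w4}; not Diamond not p there: w0:F, w4:F. ✗
w3: successors {w1, w2, w4}; not Diamond not p there: w1:F, w2:F, w4:F. ✗
w4: successors {w0, w4}; not Diamond not p there: w0:F, w4:F. ✗
— 0 worlds.
For Box Diamond p or p:
w0: Box Diamond p is F, p is T. ✓
w1: Box Diamond p is F, p is F. ✗
w2: Box Diamond p is F, p is F. ✗
w3: Box Diamond p is F, p is F. ✗
w4: Box Diamond p is F, p is F. ✗
— 1 world.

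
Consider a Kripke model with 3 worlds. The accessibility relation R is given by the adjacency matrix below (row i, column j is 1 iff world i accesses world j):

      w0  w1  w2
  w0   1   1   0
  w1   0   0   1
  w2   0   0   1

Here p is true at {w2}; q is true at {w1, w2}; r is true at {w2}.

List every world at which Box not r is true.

w0: successors {w0, w1}; not r there: w0:T, w1:T. ✓
w1: successors {w2}; not r there: w2:F. ✗
w2: successors {w2}; not r there: w2:F. ✗

{w0}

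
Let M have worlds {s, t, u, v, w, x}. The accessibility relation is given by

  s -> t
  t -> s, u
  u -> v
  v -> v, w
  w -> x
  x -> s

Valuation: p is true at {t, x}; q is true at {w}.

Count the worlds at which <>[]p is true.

s: successors {t}; []p there: t:F. ✗
t: successors {s, u}; []p there: s:T, u:F. ✓
u: successors {v}; []p there: v:F. ✗
v: successors {v, w}; []p there: v:F, w:T. ✓
w: successors {x}; []p there: x:F. ✗
x: successors {s}; []p there: s:T. ✓
Satisfying worlds: {t, v, x}.

3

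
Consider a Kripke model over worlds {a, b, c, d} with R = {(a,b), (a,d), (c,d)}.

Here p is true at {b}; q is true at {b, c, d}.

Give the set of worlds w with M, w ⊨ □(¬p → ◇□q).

{b, d}

a: successors {b, d}; ¬p → ◇□q there: b:T, d:F. ✗
b: no successors, so □(¬p → ◇□q) holds vacuously. ✓
c: successors {d}; ¬p → ◇□q there: d:F. ✗
d: no successors, so □(¬p → ◇□q) holds vacuously. ✓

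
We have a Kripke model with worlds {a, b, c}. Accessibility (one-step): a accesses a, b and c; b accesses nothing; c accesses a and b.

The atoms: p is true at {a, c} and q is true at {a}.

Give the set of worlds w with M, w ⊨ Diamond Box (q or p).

{a, c}

a: successors {a, b, c}; Box (q or p) there: a:F, b:T, c:F. ✓
b: no successors, so Diamond Box (q or p) fails. ✗
c: successors {a, b}; Box (q or p) there: a:F, b:T. ✓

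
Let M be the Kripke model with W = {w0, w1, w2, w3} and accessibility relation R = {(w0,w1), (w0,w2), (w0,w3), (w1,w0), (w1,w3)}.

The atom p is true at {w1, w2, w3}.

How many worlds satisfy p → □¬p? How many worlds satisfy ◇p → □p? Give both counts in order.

For p → □¬p:
w0: p is F, □¬p is F. ✓
w1: p is T, □¬p is F. ✗
w2: p is T, □¬p is T. ✓
w3: p is T, □¬p is T. ✓
— 3 worlds.
For ◇p → □p:
w0: ◇p is T, □p is T. ✓
w1: ◇p is T, □p is F. ✗
w2: ◇p is F, □p is T. ✓
w3: ◇p is F, □p is T. ✓
— 3 worlds.

3 and 3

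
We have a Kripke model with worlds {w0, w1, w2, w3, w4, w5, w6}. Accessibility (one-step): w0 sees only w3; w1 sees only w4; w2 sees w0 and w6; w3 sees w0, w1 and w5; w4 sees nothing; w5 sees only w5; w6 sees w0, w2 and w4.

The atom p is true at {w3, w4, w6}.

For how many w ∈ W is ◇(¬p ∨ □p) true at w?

5

w0: successors {w3}; ¬p ∨ □p there: w3:F. ✗
w1: successors {w4}; ¬p ∨ □p there: w4:T. ✓
w2: successors {w0, w6}; ¬p ∨ □p there: w0:T, w6:F. ✓
w3: successors {w0, w1, w5}; ¬p ∨ □p there: w0:T, w1:T, w5:T. ✓
w4: no successors, so ◇(¬p ∨ □p) fails. ✗
w5: successors {w5}; ¬p ∨ □p there: w5:T. ✓
w6: successors {w0, w2, w4}; ¬p ∨ □p there: w0:T, w2:T, w4:T. ✓
Satisfying worlds: {w1, w2, w3, w5, w6}.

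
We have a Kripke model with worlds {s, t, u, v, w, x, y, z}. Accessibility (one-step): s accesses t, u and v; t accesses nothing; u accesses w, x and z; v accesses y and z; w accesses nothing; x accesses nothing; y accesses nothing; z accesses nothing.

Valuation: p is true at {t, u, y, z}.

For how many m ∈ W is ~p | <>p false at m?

s: ~p is T, <>p is T. ✓
t: ~p is F, <>p is F. ✗
u: ~p is F, <>p is T. ✓
v: ~p is T, <>p is T. ✓
w: ~p is T, <>p is F. ✓
x: ~p is T, <>p is F. ✓
y: ~p is F, <>p is F. ✗
z: ~p is F, <>p is F. ✗
Satisfying worlds: {s, u, v, w, x}.
So ~p | <>p fails at the other 3 worlds.

3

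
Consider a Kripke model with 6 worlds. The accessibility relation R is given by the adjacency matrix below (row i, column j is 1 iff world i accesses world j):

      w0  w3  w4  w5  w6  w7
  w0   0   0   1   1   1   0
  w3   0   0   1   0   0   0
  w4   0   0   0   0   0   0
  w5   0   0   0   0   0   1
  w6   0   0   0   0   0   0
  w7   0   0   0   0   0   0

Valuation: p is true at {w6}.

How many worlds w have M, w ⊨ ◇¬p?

w0: successors {w4, w5, w6}; ¬p there: w4:T, w5:T, w6:F. ✓
w3: successors {w4}; ¬p there: w4:T. ✓
w4: no successors, so ◇¬p fails. ✗
w5: successors {w7}; ¬p there: w7:T. ✓
w6: no successors, so ◇¬p fails. ✗
w7: no successors, so ◇¬p fails. ✗
Satisfying worlds: {w0, w3, w5}.

3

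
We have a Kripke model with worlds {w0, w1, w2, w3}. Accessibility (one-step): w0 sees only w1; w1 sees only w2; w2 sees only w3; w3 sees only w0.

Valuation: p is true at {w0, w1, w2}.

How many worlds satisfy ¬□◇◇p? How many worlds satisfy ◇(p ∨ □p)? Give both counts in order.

1 and 4

For ¬□◇◇p:
w0: □◇◇p is F. ✓
w1: □◇◇p is T. ✗
w2: □◇◇p is T. ✗
w3: □◇◇p is T. ✗
— 1 world.
For ◇(p ∨ □p):
w0: successors {w1}; p ∨ □p there: w1:T. ✓
w1: successors {w2}; p ∨ □p there: w2:T. ✓
w2: successors {w3}; p ∨ □p there: w3:T. ✓
w3: successors {w0}; p ∨ □p there: w0:T. ✓
— 4 worlds.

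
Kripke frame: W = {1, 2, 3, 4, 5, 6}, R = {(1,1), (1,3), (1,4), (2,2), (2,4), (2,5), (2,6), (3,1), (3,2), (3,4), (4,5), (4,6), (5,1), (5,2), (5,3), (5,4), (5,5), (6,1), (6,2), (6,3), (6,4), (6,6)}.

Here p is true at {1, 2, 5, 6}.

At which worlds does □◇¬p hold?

1: successors {1, 3, 4}; ◇¬p there: 1:T, 3:T, 4:F. ✗
2: successors {2, 4, 5, 6}; ◇¬p there: 2:T, 4:F, 5:T, 6:T. ✗
3: successors {1, 2, 4}; ◇¬p there: 1:T, 2:T, 4:F. ✗
4: successors {5, 6}; ◇¬p there: 5:T, 6:T. ✓
5: successors {1, 2, 3, 4, 5}; ◇¬p there: 1:T, 2:T, 3:T, 4:F, 5:T. ✗
6: successors {1, 2, 3, 4, 6}; ◇¬p there: 1:T, 2:T, 3:T, 4:F, 6:T. ✗

{4}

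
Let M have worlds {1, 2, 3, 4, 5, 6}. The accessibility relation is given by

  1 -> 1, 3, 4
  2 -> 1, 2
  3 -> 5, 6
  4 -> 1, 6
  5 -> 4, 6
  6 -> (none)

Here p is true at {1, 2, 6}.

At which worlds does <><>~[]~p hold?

{1, 2, 3, 4, 5}

1: successors {1, 3, 4}; <>~[]~p there: 1:T, 3:T, 4:T. ✓
2: successors {1, 2}; <>~[]~p there: 1:T, 2:T. ✓
3: successors {5, 6}; <>~[]~p there: 5:T, 6:F. ✓
4: successors {1, 6}; <>~[]~p there: 1:T, 6:F. ✓
5: successors {4, 6}; <>~[]~p there: 4:T, 6:F. ✓
6: no successors, so <><>~[]~p fails. ✗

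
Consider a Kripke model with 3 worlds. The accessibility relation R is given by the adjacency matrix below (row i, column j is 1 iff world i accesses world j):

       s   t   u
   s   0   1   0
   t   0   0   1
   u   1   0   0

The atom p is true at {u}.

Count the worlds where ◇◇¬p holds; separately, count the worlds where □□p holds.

For ◇◇¬p:
s: successors {t}; ◇¬p there: t:F. ✗
t: successors {u}; ◇¬p there: u:T. ✓
u: successors {s}; ◇¬p there: s:T. ✓
— 2 worlds.
For □□p:
s: successors {t}; □p there: t:T. ✓
t: successors {u}; □p there: u:F. ✗
u: successors {s}; □p there: s:F. ✗
— 1 world.

2 and 1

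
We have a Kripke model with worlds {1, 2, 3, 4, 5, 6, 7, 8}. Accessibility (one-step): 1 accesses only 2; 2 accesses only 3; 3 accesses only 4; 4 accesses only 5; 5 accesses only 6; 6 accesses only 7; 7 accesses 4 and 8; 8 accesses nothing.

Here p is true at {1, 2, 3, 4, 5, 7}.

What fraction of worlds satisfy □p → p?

1: □p is T, p is T. ✓
2: □p is T, p is T. ✓
3: □p is T, p is T. ✓
4: □p is T, p is T. ✓
5: □p is F, p is T. ✓
6: □p is T, p is F. ✗
7: □p is F, p is T. ✓
8: □p is T, p is F. ✗
That's 6 of 8 worlds, so 6/8 = 3/4.

3/4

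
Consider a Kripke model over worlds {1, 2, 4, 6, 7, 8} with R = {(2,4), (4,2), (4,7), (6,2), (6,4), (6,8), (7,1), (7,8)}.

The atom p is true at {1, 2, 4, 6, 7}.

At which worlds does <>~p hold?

{6, 7}

1: no successors, so <>~p fails. ✗
2: successors {4}; ~p there: 4:F. ✗
4: successors {2, 7}; ~p there: 2:F, 7:F. ✗
6: successors {2, 4, 8}; ~p there: 2:F, 4:F, 8:T. ✓
7: successors {1, 8}; ~p there: 1:F, 8:T. ✓
8: no successors, so <>~p fails. ✗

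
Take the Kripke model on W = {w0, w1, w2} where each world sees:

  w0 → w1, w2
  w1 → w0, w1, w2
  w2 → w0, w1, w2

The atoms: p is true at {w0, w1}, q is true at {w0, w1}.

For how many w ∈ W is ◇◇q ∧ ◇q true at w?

3

w0: ◇◇q is T, ◇q is T. ✓
w1: ◇◇q is T, ◇q is T. ✓
w2: ◇◇q is T, ◇q is T. ✓
Satisfying worlds: {w0, w1, w2}.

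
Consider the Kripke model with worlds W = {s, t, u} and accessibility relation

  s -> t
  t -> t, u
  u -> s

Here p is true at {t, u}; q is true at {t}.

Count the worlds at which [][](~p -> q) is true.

s: successors {t}; [](~p -> q) there: t:T. ✓
t: successors {t, u}; [](~p -> q) there: t:T, u:F. ✗
u: successors {s}; [](~p -> q) there: s:T. ✓
Satisfying worlds: {s, u}.

2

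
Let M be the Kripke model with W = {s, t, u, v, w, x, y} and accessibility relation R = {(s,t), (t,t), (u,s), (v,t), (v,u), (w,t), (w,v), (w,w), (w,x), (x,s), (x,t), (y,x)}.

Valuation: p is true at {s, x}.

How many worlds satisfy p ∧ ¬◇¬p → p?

s: p ∧ ¬◇¬p is F, p is T. ✓
t: p ∧ ¬◇¬p is F, p is F. ✓
u: p ∧ ¬◇¬p is F, p is F. ✓
v: p ∧ ¬◇¬p is F, p is F. ✓
w: p ∧ ¬◇¬p is F, p is F. ✓
x: p ∧ ¬◇¬p is F, p is T. ✓
y: p ∧ ¬◇¬p is F, p is F. ✓
Satisfying worlds: {s, t, u, v, w, x, y}.

7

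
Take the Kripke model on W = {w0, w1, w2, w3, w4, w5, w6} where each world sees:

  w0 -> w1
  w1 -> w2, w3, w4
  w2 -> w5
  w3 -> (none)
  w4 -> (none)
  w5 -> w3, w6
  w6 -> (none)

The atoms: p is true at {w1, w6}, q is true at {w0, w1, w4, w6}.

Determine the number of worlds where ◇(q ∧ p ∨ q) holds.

3

w0: successors {w1}; q ∧ p ∨ q there: w1:T. ✓
w1: successors {w2, w3, w4}; q ∧ p ∨ q there: w2:F, w3:F, w4:T. ✓
w2: successors {w5}; q ∧ p ∨ q there: w5:F. ✗
w3: no successors, so ◇(q ∧ p ∨ q) fails. ✗
w4: no successors, so ◇(q ∧ p ∨ q) fails. ✗
w5: successors {w3, w6}; q ∧ p ∨ q there: w3:F, w6:T. ✓
w6: no successors, so ◇(q ∧ p ∨ q) fails. ✗
Satisfying worlds: {w0, w1, w5}.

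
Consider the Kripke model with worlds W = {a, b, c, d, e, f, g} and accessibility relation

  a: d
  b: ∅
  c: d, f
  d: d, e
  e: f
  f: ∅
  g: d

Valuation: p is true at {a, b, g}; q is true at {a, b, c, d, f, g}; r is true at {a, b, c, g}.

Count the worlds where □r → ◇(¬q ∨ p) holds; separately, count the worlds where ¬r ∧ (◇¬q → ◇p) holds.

For □r → ◇(¬q ∨ p):
a: □r is F, ◇(¬q ∨ p) is F. ✓
b: □r is T, ◇(¬q ∨ p) is F. ✗
c: □r is F, ◇(¬q ∨ p) is F. ✓
d: □r is F, ◇(¬q ∨ p) is T. ✓
e: □r is F, ◇(¬q ∨ p) is F. ✓
f: □r is T, ◇(¬q ∨ p) is F. ✗
g: □r is F, ◇(¬q ∨ p) is F. ✓
— 5 worlds.
For ¬r ∧ (◇¬q → ◇p):
a: ¬r is F, ◇¬q → ◇p is T. ✗
b: ¬r is F, ◇¬q → ◇p is T. ✗
c: ¬r is F, ◇¬q → ◇p is T. ✗
d: ¬r is T, ◇¬q → ◇p is F. ✗
e: ¬r is T, ◇¬q → ◇p is T. ✓
f: ¬r is T, ◇¬q → ◇p is T. ✓
g: ¬r is F, ◇¬q → ◇p is T. ✗
— 2 worlds.

5 and 2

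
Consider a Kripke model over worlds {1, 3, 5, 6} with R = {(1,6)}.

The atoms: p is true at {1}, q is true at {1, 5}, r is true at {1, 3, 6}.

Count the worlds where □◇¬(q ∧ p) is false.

1

1: successors {6}; ◇¬(q ∧ p) there: 6:F. ✗
3: no successors, so □◇¬(q ∧ p) holds vacuously. ✓
5: no successors, so □◇¬(q ∧ p) holds vacuously. ✓
6: no successors, so □◇¬(q ∧ p) holds vacuously. ✓
Satisfying worlds: {3, 5, 6}.
So □◇¬(q ∧ p) fails at the other 1 world.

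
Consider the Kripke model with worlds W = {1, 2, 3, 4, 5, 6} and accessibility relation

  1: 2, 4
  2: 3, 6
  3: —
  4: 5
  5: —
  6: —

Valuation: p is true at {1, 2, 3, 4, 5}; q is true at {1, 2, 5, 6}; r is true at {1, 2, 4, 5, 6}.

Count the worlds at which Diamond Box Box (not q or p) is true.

1: successors {2, 4}; Box Box (not q or p) there: 2:T, 4:T. ✓
2: successors {3, 6}; Box Box (not q or p) there: 3:T, 6:T. ✓
3: no successors, so Diamond Box Box (not q or p) fails. ✗
4: successors {5}; Box Box (not q or p) there: 5:T. ✓
5: no successors, so Diamond Box Box (not q or p) fails. ✗
6: no successors, so Diamond Box Box (not q or p) fails. ✗
Satisfying worlds: {1, 2, 4}.

3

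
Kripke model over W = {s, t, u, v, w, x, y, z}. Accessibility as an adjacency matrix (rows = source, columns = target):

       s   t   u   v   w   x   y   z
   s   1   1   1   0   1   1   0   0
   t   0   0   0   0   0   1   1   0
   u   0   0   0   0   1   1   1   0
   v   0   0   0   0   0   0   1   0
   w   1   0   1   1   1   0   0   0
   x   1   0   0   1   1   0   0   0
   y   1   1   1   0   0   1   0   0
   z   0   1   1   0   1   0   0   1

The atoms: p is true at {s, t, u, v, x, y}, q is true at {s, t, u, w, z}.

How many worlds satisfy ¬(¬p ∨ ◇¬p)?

3

s: ¬p ∨ ◇¬p is T. ✗
t: ¬p ∨ ◇¬p is F. ✓
u: ¬p ∨ ◇¬p is T. ✗
v: ¬p ∨ ◇¬p is F. ✓
w: ¬p ∨ ◇¬p is T. ✗
x: ¬p ∨ ◇¬p is T. ✗
y: ¬p ∨ ◇¬p is F. ✓
z: ¬p ∨ ◇¬p is T. ✗
Satisfying worlds: {t, v, y}.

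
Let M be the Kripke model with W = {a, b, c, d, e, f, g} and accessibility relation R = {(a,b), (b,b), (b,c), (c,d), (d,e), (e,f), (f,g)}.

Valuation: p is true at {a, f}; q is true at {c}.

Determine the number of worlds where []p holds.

a: successors {b}; p there: b:F. ✗
b: successors {b, c}; p there: b:F, c:F. ✗
c: successors {d}; p there: d:F. ✗
d: successors {e}; p there: e:F. ✗
e: successors {f}; p there: f:T. ✓
f: successors {g}; p there: g:F. ✗
g: no successors, so []p holds vacuously. ✓
Satisfying worlds: {e, g}.

2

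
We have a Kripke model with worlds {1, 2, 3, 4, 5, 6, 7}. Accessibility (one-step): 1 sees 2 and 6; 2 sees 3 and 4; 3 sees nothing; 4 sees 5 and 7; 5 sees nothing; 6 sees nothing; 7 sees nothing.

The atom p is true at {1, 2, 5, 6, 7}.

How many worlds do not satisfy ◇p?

5

1: successors {2, 6}; p there: 2:T, 6:T. ✓
2: successors {3, 4}; p there: 3:F, 4:F. ✗
3: no successors, so ◇p fails. ✗
4: successors {5, 7}; p there: 5:T, 7:T. ✓
5: no successors, so ◇p fails. ✗
6: no successors, so ◇p fails. ✗
7: no successors, so ◇p fails. ✗
Satisfying worlds: {1, 4}.
So ◇p fails at the other 5 worlds.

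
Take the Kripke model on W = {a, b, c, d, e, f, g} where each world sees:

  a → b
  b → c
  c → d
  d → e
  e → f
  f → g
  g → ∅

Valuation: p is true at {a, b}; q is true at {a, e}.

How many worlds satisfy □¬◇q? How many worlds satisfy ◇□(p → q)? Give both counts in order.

6 and 6

For □¬◇q:
a: successors {b}; ¬◇q there: b:T. ✓
b: successors {c}; ¬◇q there: c:T. ✓
c: successors {d}; ¬◇q there: d:F. ✗
d: successors {e}; ¬◇q there: e:T. ✓
e: successors {f}; ¬◇q there: f:T. ✓
f: successors {g}; ¬◇q there: g:T. ✓
g: no successors, so □¬◇q holds vacuously. ✓
— 6 worlds.
For ◇□(p → q):
a: successors {b}; □(p → q) there: b:T. ✓
b: successors {c}; □(p → q) there: c:T. ✓
c: successors {d}; □(p → q) there: d:T. ✓
d: successors {e}; □(p → q) there: e:T. ✓
e: successors {f}; □(p → q) there: f:T. ✓
f: successors {g}; □(p → q) there: g:T. ✓
g: no successors, so ◇□(p → q) fails. ✗
— 6 worlds.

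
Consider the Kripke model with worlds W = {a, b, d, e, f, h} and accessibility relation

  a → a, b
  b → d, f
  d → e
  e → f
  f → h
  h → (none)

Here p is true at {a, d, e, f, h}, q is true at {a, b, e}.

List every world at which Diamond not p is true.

a: successors {a, b}; not p there: a:F, b:T. ✓
b: successors {d, f}; not p there: d:F, f:F. ✗
d: successors {e}; not p there: e:F. ✗
e: successors {f}; not p there: f:F. ✗
f: successors {h}; not p there: h:F. ✗
h: no successors, so Diamond not p fails. ✗

{a}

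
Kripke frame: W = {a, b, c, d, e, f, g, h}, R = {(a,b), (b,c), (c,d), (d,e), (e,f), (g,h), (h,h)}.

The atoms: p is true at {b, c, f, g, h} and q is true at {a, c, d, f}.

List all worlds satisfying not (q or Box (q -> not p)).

a: q or Box (q -> not p) is T. ✗
b: q or Box (q -> not p) is F. ✓
c: q or Box (q -> not p) is T. ✗
d: q or Box (q -> not p) is T. ✗
e: q or Box (q -> not p) is F. ✓
f: q or Box (q -> not p) is T. ✗
g: q or Box (q -> not p) is T. ✗
h: q or Box (q -> not p) is T. ✗

{b, e}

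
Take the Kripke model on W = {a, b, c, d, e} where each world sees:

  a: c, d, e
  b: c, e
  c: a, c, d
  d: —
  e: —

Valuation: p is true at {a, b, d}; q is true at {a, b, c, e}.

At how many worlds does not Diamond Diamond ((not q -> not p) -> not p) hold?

a: Diamond Diamond ((not q -> not p) -> not p) is T. ✗
b: Diamond Diamond ((not q -> not p) -> not p) is T. ✗
c: Diamond Diamond ((not q -> not p) -> not p) is T. ✗
d: Diamond Diamond ((not q -> not p) -> not p) is F. ✓
e: Diamond Diamond ((not q -> not p) -> not p) is F. ✓
Satisfying worlds: {d, e}.

2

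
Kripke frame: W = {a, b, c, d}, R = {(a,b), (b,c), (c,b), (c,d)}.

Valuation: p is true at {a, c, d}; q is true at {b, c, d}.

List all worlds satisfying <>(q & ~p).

a: successors {b}; q & ~p there: b:T. ✓
b: successors {c}; q & ~p there: c:F. ✗
c: successors {b, d}; q & ~p there: b:T, d:F. ✓
d: no successors, so <>(q & ~p) fails. ✗

{a, c}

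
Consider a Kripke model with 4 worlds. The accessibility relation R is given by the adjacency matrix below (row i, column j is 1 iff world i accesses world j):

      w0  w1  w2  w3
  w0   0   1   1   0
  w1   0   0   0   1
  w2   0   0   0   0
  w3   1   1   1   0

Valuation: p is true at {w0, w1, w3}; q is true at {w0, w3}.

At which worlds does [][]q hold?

w0: successors {w1, w2}; []q there: w1:T, w2:T. ✓
w1: successors {w3}; []q there: w3:F. ✗
w2: no successors, so [][]q holds vacuously. ✓
w3: successors {w0, w1, w2}; []q there: w0:F, w1:T, w2:T. ✗

{w0, w2}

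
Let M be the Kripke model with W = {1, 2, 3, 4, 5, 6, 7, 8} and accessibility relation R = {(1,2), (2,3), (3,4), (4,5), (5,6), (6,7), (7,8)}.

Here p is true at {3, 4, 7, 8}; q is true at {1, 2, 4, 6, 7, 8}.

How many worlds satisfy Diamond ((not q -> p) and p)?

1: successors {2}; (not q -> p) and p there: 2:F. ✗
2: successors {3}; (not q -> p) and p there: 3:T. ✓
3: successors {4}; (not q -> p) and p there: 4:T. ✓
4: successors {5}; (not q -> p) and p there: 5:F. ✗
5: successors {6}; (not q -> p) and p there: 6:F. ✗
6: successors {7}; (not q -> p) and p there: 7:T. ✓
7: successors {8}; (not q -> p) and p there: 8:T. ✓
8: no successors, so Diamond ((not q -> p) and p) fails. ✗
Satisfying worlds: {2, 3, 6, 7}.

4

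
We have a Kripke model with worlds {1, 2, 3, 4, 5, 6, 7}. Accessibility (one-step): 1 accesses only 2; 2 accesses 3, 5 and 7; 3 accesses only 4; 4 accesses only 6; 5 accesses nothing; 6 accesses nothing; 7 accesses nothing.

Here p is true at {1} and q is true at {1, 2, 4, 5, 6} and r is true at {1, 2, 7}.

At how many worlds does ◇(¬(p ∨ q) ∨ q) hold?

1: successors {2}; ¬(p ∨ q) ∨ q there: 2:T. ✓
2: successors {3, 5, 7}; ¬(p ∨ q) ∨ q there: 3:T, 5:T, 7:T. ✓
3: successors {4}; ¬(p ∨ q) ∨ q there: 4:T. ✓
4: successors {6}; ¬(p ∨ q) ∨ q there: 6:T. ✓
5: no successors, so ◇(¬(p ∨ q) ∨ q) fails. ✗
6: no successors, so ◇(¬(p ∨ q) ∨ q) fails. ✗
7: no successors, so ◇(¬(p ∨ q) ∨ q) fails. ✗
Satisfying worlds: {1, 2, 3, 4}.

4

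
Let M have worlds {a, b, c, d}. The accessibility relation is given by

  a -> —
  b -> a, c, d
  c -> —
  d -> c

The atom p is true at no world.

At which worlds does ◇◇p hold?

∅

a: no successors, so ◇◇p fails. ✗
b: successors {a, c, d}; ◇p there: a:F, c:F, d:F. ✗
c: no successors, so ◇◇p fails. ✗
d: successors {c}; ◇p there: c:F. ✗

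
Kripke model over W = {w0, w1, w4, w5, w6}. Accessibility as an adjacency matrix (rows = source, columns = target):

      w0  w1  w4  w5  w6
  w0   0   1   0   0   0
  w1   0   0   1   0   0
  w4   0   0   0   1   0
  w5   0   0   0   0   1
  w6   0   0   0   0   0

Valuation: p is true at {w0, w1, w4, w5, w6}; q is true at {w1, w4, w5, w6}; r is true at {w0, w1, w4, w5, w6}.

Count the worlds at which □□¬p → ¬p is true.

3

w0: □□¬p is F, ¬p is F. ✓
w1: □□¬p is F, ¬p is F. ✓
w4: □□¬p is F, ¬p is F. ✓
w5: □□¬p is T, ¬p is F. ✗
w6: □□¬p is T, ¬p is F. ✗
Satisfying worlds: {w0, w1, w4}.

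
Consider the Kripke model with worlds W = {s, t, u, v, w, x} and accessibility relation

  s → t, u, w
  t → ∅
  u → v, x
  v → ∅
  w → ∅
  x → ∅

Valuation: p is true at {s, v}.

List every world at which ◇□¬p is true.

s: successors {t, u, w}; □¬p there: t:T, u:F, w:T. ✓
t: no successors, so ◇□¬p fails. ✗
u: successors {v, x}; □¬p there: v:T, x:T. ✓
v: no successors, so ◇□¬p fails. ✗
w: no successors, so ◇□¬p fails. ✗
x: no successors, so ◇□¬p fails. ✗

{s, u}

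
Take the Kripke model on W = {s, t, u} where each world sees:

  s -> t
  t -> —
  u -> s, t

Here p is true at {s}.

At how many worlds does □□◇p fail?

s: successors {t}; □◇p there: t:T. ✓
t: no successors, so □□◇p holds vacuously. ✓
u: successors {s, t}; □◇p there: s:F, t:T. ✗
Satisfying worlds: {s, t}.
So □□◇p fails at the other 1 world.

1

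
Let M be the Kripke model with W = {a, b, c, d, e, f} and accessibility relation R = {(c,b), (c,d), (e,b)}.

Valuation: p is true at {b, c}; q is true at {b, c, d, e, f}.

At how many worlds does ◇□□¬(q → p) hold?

a: no successors, so ◇□□¬(q → p) fails. ✗
b: no successors, so ◇□□¬(q → p) fails. ✗
c: successors {b, d}; □□¬(q → p) there: b:T, d:T. ✓
d: no successors, so ◇□□¬(q → p) fails. ✗
e: successors {b}; □□¬(q → p) there: b:T. ✓
f: no successors, so ◇□□¬(q → p) fails. ✗
Satisfying worlds: {c, e}.

2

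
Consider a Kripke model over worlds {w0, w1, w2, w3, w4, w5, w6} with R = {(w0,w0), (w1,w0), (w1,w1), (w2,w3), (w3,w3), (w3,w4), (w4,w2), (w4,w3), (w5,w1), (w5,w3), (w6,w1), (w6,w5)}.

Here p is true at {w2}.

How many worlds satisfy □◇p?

0

w0: successors {w0}; ◇p there: w0:F. ✗
w1: successors {w0, w1}; ◇p there: w0:F, w1:F. ✗
w2: successors {w3}; ◇p there: w3:F. ✗
w3: successors {w3, w4}; ◇p there: w3:F, w4:T. ✗
w4: successors {w2, w3}; ◇p there: w2:F, w3:F. ✗
w5: successors {w1, w3}; ◇p there: w1:F, w3:F. ✗
w6: successors {w1, w5}; ◇p there: w1:F, w5:F. ✗
Satisfying worlds: ∅.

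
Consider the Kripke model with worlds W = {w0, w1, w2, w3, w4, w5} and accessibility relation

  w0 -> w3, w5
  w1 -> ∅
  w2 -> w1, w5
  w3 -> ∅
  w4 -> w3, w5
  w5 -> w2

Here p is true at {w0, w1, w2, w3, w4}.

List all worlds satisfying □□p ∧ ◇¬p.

w0: □□p is T, ◇¬p is T. ✓
w1: □□p is T, ◇¬p is F. ✗
w2: □□p is T, ◇¬p is T. ✓
w3: □□p is T, ◇¬p is F. ✗
w4: □□p is T, ◇¬p is T. ✓
w5: □□p is F, ◇¬p is F. ✗

{w0, w2, w4}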